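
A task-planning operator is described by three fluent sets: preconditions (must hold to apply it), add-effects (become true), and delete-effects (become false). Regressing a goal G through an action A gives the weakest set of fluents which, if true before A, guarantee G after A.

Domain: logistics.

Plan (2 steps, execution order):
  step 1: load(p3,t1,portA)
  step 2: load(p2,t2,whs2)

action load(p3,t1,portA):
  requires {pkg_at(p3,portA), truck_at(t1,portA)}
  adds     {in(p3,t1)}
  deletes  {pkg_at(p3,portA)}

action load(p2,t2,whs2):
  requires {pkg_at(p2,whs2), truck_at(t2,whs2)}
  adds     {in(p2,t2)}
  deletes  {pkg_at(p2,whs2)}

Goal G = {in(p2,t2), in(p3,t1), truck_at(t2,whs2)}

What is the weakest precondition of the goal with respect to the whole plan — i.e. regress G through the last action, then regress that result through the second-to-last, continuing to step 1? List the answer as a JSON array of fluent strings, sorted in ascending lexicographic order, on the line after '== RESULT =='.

Work backward from the goal:
  through step 2 (load(p2,t2,whs2)): drop {in(p2,t2)}, keep {in(p3,t1), truck_at(t2,whs2)}, require {pkg_at(p2,whs2), truck_at(t2,whs2)}
    → {in(p3,t1), pkg_at(p2,whs2), truck_at(t2,whs2)}
  through step 1 (load(p3,t1,portA)): drop {in(p3,t1)}, keep {pkg_at(p2,whs2), truck_at(t2,whs2)}, require {pkg_at(p3,portA), truck_at(t1,portA)}
    → {pkg_at(p2,whs2), pkg_at(p3,portA), truck_at(t1,portA), truck_at(t2,whs2)}

== RESULT ==
["pkg_at(p2,whs2)", "pkg_at(p3,portA)", "truck_at(t1,portA)", "truck_at(t2,whs2)"]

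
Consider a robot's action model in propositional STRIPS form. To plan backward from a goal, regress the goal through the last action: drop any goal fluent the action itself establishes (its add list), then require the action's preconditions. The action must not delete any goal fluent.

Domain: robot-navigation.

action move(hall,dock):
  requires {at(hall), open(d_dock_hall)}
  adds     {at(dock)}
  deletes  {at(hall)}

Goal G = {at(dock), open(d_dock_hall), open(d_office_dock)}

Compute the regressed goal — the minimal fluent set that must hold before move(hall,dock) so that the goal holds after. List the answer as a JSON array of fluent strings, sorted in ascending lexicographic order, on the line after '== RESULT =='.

Regress:
  G ∩ del = {}  (empty — regression defined)
  G \ add = {at(dock), open(d_dock_hall), open(d_office_dock)} \ {at(dock)} = {open(d_dock_hall), open(d_office_dock)}
  ∪ pre   = {open(d_dock_hall), open(d_office_dock)} ∪ {at(hall), open(d_dock_hall)}
          = {at(hall), open(d_dock_hall), open(d_office_dock)}

== RESULT ==
["at(hall)", "open(d_dock_hall)", "open(d_office_dock)"]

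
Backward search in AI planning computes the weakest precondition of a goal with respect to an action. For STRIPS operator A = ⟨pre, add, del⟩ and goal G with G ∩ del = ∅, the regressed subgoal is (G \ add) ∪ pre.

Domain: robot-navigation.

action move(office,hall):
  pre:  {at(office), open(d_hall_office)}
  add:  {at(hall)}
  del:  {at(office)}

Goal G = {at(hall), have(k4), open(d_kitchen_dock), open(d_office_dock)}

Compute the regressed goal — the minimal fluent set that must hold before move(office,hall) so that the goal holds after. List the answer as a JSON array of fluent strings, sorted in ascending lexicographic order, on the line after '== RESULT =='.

Regress:
  G ∩ del = {}  (empty — regression defined)
  G \ add = {at(hall), have(k4), open(d_kitchen_dock), open(d_office_dock)} \ {at(hall)} = {have(k4), open(d_kitchen_dock), open(d_office_dock)}
  ∪ pre   = {have(k4), open(d_kitchen_dock), open(d_office_dock)} ∪ {at(office), open(d_hall_office)}
          = {at(office), have(k4), open(d_hall_office), open(d_kitchen_dock), open(d_office_dock)}

== RESULT ==
["at(office)", "have(k4)", "open(d_hall_office)", "open(d_kitchen_dock)", "open(d_office_dock)"]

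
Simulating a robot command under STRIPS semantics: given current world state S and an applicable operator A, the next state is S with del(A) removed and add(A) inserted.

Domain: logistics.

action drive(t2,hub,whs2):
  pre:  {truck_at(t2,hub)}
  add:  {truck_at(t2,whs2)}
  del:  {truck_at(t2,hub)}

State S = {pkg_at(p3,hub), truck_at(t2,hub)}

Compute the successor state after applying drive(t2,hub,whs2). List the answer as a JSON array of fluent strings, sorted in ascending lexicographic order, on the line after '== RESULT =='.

Compute (S \ del) ∪ add:
  pre ⊆ S: {truck_at(t2,hub)} ⊆ S  — applicable
  S \ del = {pkg_at(p3,hub)}
  ∪ add   = {pkg_at(p3,hub), truck_at(t2,whs2)}

== RESULT ==
["pkg_at(p3,hub)", "truck_at(t2,whs2)"]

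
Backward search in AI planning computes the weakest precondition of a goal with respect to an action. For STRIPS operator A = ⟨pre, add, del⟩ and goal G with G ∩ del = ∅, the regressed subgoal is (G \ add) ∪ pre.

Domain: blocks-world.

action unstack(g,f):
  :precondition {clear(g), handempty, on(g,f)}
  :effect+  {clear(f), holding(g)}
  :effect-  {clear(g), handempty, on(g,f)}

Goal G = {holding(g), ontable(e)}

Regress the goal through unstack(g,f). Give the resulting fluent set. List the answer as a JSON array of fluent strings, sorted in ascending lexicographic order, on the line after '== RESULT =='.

Compute (G \ add) ∪ pre:
  G ∩ del = {}  (empty — regression defined)
  G \ add = {holding(g), ontable(e)} \ {clear(f), holding(g)} = {ontable(e)}
  ∪ pre   = {ontable(e)} ∪ {clear(g), handempty, on(g,f)}
          = {clear(g), handempty, on(g,f), ontable(e)}

== RESULT ==
["clear(g)", "handempty", "on(g,f)", "ontable(e)"]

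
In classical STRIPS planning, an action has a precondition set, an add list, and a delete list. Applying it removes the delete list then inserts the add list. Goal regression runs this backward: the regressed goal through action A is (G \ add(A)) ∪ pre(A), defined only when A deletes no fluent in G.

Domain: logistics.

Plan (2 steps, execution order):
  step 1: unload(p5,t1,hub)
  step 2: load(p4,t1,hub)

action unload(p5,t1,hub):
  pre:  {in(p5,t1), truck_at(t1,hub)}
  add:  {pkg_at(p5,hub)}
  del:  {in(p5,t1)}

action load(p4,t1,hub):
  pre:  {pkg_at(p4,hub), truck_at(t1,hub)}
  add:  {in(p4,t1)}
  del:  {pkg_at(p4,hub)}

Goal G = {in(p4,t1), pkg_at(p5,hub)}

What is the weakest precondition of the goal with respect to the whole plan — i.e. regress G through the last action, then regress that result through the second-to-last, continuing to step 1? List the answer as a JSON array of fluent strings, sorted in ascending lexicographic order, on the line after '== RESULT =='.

Work backward from the goal:
  through step 2 (load(p4,t1,hub)): drop {in(p4,t1)}, keep {pkg_at(p5,hub)}, require {pkg_at(p4,hub), truck_at(t1,hub)}
    → {pkg_at(p4,hub), pkg_at(p5,hub), truck_at(t1,hub)}
  through step 1 (unload(p5,t1,hub)): drop {pkg_at(p5,hub)}, keep {pkg_at(p4,hub), truck_at(t1,hub)}, require {in(p5,t1), truck_at(t1,hub)}
    → {in(p5,t1), pkg_at(p4,hub), truck_at(t1,hub)}

== RESULT ==
["in(p5,t1)", "pkg_at(p4,hub)", "truck_at(t1,hub)"]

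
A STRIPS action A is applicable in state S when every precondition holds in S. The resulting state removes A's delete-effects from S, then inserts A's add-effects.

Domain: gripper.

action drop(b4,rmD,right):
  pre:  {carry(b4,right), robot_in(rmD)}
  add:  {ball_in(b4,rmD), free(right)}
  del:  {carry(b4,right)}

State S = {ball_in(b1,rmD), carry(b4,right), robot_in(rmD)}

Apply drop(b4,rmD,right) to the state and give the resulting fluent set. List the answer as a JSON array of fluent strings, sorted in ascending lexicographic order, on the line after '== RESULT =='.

Compute (S \ del) ∪ add:
  pre ⊆ S: {carry(b4,right), robot_in(rmD)} ⊆ S  — applicable
  S \ del = {ball_in(b1,rmD), robot_in(rmD)}
  ∪ add   = {ball_in(b1,rmD), ball_in(b4,rmD), free(right), robot_in(rmD)}

== RESULT ==
["ball_in(b1,rmD)", "ball_in(b4,rmD)", "free(right)", "robot_in(rmD)"]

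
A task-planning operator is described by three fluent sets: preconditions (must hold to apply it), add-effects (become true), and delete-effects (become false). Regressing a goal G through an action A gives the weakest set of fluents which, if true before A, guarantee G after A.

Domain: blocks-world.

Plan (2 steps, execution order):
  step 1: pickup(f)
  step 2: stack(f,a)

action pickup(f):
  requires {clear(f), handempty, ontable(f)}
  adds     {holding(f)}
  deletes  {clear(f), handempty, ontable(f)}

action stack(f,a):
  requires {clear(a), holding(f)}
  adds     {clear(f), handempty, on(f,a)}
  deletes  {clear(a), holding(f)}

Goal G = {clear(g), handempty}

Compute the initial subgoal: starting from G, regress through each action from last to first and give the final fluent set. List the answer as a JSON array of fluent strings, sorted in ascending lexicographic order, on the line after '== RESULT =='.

Work backward from the goal:
  through step 2 (stack(f,a)): drop {handempty}, keep {clear(g)}, require {clear(a), holding(f)}
    → {clear(a), clear(g), holding(f)}
  through step 1 (pickup(f)): drop {holding(f)}, keep {clear(a), clear(g)}, require {clear(f), handempty, ontable(f)}
    → {clear(a), clear(f), clear(g), handempty, ontable(f)}

== RESULT ==
["clear(a)", "clear(f)", "clear(g)", "handempty", "ontable(f)"]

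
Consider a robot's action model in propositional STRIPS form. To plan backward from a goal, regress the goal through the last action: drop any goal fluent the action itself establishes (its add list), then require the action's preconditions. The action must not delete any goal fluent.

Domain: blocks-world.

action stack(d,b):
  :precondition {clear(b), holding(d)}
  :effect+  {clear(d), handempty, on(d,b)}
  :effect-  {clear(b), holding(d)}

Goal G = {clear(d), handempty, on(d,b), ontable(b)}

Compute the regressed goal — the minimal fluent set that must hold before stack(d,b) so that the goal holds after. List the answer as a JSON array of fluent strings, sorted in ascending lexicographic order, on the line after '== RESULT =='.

Compute (G \ add) ∪ pre:
  G ∩ del = {}  (empty — regression defined)
  G \ add = {clear(d), handempty, on(d,b), ontable(b)} \ {clear(d), handempty, on(d,b)} = {ontable(b)}
  ∪ pre   = {ontable(b)} ∪ {clear(b), holding(d)}
          = {clear(b), holding(d), ontable(b)}

== RESULT ==
["clear(b)", "holding(d)", "ontable(b)"]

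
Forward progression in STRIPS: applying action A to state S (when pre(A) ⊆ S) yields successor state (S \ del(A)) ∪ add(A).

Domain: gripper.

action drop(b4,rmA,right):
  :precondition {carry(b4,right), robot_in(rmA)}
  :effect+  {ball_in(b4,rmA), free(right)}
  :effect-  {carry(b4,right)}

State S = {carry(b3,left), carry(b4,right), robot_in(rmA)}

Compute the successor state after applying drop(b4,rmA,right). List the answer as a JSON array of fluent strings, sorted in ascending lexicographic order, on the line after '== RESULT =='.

Compute (S \ del) ∪ add:
  pre ⊆ S: {carry(b4,right), robot_in(rmA)} ⊆ S  — applicable
  S \ del = {carry(b3,left), robot_in(rmA)}
  ∪ add   = {ball_in(b4,rmA), carry(b3,left), free(right), robot_in(rmA)}

== RESULT ==
["ball_in(b4,rmA)", "carry(b3,left)", "free(right)", "robot_in(rmA)"]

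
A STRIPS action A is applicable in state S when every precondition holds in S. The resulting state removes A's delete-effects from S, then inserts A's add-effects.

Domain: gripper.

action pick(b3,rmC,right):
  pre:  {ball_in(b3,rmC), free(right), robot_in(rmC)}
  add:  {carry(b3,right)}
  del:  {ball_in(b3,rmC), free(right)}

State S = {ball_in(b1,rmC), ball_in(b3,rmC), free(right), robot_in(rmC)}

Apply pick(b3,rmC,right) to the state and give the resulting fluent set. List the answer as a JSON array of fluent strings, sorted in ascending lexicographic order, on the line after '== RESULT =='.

Progress:
  pre ⊆ S: {ball_in(b3,rmC), free(right), robot_in(rmC)} ⊆ S  — applicable
  S \ del = {ball_in(b1,rmC), robot_in(rmC)}
  ∪ add   = {ball_in(b1,rmC), carry(b3,right), robot_in(rmC)}

== RESULT ==
["ball_in(b1,rmC)", "carry(b3,right)", "robot_in(rmC)"]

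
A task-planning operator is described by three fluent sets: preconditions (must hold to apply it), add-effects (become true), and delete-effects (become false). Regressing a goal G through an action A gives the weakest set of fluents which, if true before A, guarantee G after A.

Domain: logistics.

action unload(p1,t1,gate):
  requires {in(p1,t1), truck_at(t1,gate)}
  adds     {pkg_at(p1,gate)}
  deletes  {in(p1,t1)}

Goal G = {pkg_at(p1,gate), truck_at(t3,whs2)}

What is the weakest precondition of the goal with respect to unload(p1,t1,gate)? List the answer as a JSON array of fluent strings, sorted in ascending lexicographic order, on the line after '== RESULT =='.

Compute (G \ add) ∪ pre:
  G ∩ del = {}  (empty — regression defined)
  G \ add = {pkg_at(p1,gate), truck_at(t3,whs2)} \ {pkg_at(p1,gate)} = {truck_at(t3,whs2)}
  ∪ pre   = {truck_at(t3,whs2)} ∪ {in(p1,t1), truck_at(t1,gate)}
          = {in(p1,t1), truck_at(t1,gate), truck_at(t3,whs2)}

== RESULT ==
["in(p1,t1)", "truck_at(t1,gate)", "truck_at(t3,whs2)"]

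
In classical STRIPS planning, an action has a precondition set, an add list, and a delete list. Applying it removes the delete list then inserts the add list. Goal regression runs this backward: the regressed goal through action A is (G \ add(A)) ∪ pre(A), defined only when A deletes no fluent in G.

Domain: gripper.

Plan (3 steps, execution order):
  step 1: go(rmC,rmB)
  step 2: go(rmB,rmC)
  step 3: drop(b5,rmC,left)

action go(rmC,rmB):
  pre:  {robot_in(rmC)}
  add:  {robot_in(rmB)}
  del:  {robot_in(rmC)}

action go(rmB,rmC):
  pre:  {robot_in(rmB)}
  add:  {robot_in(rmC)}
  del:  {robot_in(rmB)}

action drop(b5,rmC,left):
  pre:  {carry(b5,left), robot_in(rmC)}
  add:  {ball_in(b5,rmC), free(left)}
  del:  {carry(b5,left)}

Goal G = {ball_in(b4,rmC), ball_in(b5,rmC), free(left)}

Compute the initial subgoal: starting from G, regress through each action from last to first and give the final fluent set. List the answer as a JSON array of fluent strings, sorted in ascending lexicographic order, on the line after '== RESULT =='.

Work backward from the goal:
  through step 3 (drop(b5,rmC,left)): drop {ball_in(b5,rmC), free(left)}, keep {ball_in(b4,rmC)}, require {carry(b5,left), robot_in(rmC)}
    → {ball_in(b4,rmC), carry(b5,left), robot_in(rmC)}
  through step 2 (go(rmB,rmC)): drop {robot_in(rmC)}, keep {ball_in(b4,rmC), carry(b5,left)}, require {robot_in(rmB)}
    → {ball_in(b4,rmC), carry(b5,left), robot_in(rmB)}
  through step 1 (go(rmC,rmB)): drop {robot_in(rmB)}, keep {ball_in(b4,rmC), carry(b5,left)}, require {robot_in(rmC)}
    → {ball_in(b4,rmC), carry(b5,left), robot_in(rmC)}

== RESULT ==
["ball_in(b4,rmC)", "carry(b5,left)", "robot_in(rmC)"]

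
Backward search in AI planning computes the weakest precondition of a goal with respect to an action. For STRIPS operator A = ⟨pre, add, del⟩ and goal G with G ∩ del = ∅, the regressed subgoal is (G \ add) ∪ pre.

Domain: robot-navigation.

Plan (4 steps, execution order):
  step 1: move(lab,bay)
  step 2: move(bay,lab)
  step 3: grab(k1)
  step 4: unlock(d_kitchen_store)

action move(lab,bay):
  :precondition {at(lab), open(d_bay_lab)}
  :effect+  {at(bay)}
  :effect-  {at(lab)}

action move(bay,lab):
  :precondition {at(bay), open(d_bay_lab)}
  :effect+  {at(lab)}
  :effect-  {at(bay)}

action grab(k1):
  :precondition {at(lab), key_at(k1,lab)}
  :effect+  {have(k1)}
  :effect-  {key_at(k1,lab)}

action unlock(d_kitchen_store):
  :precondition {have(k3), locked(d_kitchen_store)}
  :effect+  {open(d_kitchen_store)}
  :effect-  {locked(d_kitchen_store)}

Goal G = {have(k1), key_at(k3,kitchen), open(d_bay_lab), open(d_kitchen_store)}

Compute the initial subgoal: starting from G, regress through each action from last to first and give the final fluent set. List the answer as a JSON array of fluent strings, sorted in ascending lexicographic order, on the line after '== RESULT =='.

Regress step by step:
  through step 4 (unlock(d_kitchen_store)): drop {open(d_kitchen_store)}, keep {have(k1), key_at(k3,kitchen), open(d_bay_lab)}, require {have(k3), locked(d_kitchen_store)}
    → {have(k1), have(k3), key_at(k3,kitchen), locked(d_kitchen_store), open(d_bay_lab)}
  through step 3 (grab(k1)): drop {have(k1)}, keep {have(k3), key_at(k3,kitchen), locked(d_kitchen_store), open(d_bay_lab)}, require {at(lab), key_at(k1,lab)}
    → {at(lab), have(k3), key_at(k1,lab), key_at(k3,kitchen), locked(d_kitchen_store), open(d_bay_lab)}
  through step 2 (move(bay,lab)): drop {at(lab)}, keep {have(k3), key_at(k1,lab), key_at(k3,kitchen), locked(d_kitchen_store), open(d_bay_lab)}, require {at(bay), open(d_bay_lab)}
    → {at(bay), have(k3), key_at(k1,lab), key_at(k3,kitchen), locked(d_kitchen_store), open(d_bay_lab)}
  through step 1 (move(lab,bay)): drop {at(bay)}, keep {have(k3), key_at(k1,lab), key_at(k3,kitchen), locked(d_kitchen_store), open(d_bay_lab)}, require {at(lab), open(d_bay_lab)}
    → {at(lab), have(k3), key_at(k1,lab), key_at(k3,kitchen), locked(d_kitchen_store), open(d_bay_lab)}

== RESULT ==
["at(lab)", "have(k3)", "key_at(k1,lab)", "key_at(k3,kitchen)", "locked(d_kitchen_store)", "open(d_bay_lab)"]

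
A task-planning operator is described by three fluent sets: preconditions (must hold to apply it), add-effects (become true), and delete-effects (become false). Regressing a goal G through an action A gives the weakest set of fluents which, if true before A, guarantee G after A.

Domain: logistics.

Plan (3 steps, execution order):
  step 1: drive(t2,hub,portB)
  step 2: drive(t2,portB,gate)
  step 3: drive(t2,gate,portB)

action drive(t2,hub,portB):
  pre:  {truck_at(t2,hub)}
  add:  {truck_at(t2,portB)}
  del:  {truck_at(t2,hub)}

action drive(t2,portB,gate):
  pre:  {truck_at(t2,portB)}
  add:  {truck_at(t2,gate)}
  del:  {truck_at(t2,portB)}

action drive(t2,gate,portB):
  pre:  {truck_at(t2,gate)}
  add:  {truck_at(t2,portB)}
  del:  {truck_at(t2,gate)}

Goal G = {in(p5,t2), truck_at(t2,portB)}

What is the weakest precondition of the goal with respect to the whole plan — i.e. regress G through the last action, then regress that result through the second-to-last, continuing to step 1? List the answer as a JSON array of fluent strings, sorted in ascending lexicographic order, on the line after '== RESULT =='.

Work backward from the goal:
  through step 3 (drive(t2,gate,portB)): drop {truck_at(t2,portB)}, keep {in(p5,t2)}, require {truck_at(t2,gate)}
    → {in(p5,t2), truck_at(t2,gate)}
  through step 2 (drive(t2,portB,gate)): drop {truck_at(t2,gate)}, keep {in(p5,t2)}, require {truck_at(t2,portB)}
    → {in(p5,t2), truck_at(t2,portB)}
  through step 1 (drive(t2,hub,portB)): drop {truck_at(t2,portB)}, keep {in(p5,t2)}, require {truck_at(t2,hub)}
    → {in(p5,t2), truck_at(t2,hub)}

== RESULT ==
["in(p5,t2)", "truck_at(t2,hub)"]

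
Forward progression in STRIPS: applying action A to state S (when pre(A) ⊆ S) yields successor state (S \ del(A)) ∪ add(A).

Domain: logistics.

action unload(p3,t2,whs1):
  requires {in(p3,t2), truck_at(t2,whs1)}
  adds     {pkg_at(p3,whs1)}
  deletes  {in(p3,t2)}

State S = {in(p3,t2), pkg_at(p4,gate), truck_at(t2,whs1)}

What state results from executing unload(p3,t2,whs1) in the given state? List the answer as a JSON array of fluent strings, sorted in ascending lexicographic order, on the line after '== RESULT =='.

Compute (S \ del) ∪ add:
  pre ⊆ S: {in(p3,t2), truck_at(t2,whs1)} ⊆ S  — applicable
  S \ del = {pkg_at(p4,gate), truck_at(t2,whs1)}
  ∪ add   = {pkg_at(p3,whs1), pkg_at(p4,gate), truck_at(t2,whs1)}

== RESULT ==
["pkg_at(p3,whs1)", "pkg_at(p4,gate)", "truck_at(t2,whs1)"]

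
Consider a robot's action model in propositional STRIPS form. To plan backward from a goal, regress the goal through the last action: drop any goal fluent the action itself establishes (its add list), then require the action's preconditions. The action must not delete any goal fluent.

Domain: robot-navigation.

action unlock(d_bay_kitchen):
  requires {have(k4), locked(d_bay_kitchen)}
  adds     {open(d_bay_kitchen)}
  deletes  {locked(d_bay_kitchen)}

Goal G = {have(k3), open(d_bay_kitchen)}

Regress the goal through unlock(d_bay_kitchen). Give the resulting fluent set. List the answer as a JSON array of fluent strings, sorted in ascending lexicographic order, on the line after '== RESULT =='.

Compute (G \ add) ∪ pre:
  G ∩ del = {}  (empty — regression defined)
  G \ add = {have(k3), open(d_bay_kitchen)} \ {open(d_bay_kitchen)} = {have(k3)}
  ∪ pre   = {have(k3)} ∪ {have(k4), locked(d_bay_kitchen)}
          = {have(k3), have(k4), locked(d_bay_kitchen)}

== RESULT ==
["have(k3)", "have(k4)", "locked(d_bay_kitchen)"]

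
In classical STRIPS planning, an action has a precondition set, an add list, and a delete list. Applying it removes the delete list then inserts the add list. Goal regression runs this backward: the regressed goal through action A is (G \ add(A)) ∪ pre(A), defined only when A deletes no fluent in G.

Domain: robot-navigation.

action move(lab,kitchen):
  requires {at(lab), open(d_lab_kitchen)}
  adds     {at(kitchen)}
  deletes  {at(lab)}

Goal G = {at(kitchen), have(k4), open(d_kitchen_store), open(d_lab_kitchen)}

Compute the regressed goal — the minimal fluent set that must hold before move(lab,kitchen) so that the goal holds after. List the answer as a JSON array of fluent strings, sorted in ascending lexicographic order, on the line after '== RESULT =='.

Compute (G \ add) ∪ pre:
  G ∩ del = {}  (empty — regression defined)
  G \ add = {at(kitchen), have(k4), open(d_kitchen_store), open(d_lab_kitchen)} \ {at(kitchen)} = {have(k4), open(d_kitchen_store), open(d_lab_kitchen)}
  ∪ pre   = {have(k4), open(d_kitchen_store), open(d_lab_kitchen)} ∪ {at(lab), open(d_lab_kitchen)}
          = {at(lab), have(k4), open(d_kitchen_store), open(d_lab_kitchen)}

== RESULT ==
["at(lab)", "have(k4)", "open(d_kitchen_store)", "open(d_lab_kitchen)"]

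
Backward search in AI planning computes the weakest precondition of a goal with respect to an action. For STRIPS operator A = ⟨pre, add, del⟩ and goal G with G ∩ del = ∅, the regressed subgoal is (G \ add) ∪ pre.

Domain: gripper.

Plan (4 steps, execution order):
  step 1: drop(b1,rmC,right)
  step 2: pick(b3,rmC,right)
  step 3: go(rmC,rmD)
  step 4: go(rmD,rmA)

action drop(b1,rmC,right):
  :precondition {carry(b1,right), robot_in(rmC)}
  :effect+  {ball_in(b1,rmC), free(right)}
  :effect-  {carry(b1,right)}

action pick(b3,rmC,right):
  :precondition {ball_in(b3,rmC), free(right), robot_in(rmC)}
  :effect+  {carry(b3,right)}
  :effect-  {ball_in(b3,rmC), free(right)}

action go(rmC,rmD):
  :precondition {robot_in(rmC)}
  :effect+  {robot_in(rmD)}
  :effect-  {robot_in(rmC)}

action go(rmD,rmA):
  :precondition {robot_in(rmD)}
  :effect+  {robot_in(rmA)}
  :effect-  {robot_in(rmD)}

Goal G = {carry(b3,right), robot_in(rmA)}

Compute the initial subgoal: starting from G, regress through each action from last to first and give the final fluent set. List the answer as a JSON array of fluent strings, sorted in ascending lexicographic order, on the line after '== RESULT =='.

Regress step by step:
  through step 4 (go(rmD,rmA)): drop {robot_in(rmA)}, keep {carry(b3,right)}, require {robot_in(rmD)}
    → {carry(b3,right), robot_in(rmD)}
  through step 3 (go(rmC,rmD)): drop {robot_in(rmD)}, keep {carry(b3,right)}, require {robot_in(rmC)}
    → {carry(b3,right), robot_in(rmC)}
  through step 2 (pick(b3,rmC,right)): drop {carry(b3,right)}, keep {robot_in(rmC)}, require {ball_in(b3,rmC), free(right), robot_in(rmC)}
    → {ball_in(b3,rmC), free(right), robot_in(rmC)}
  through step 1 (drop(b1,rmC,right)): drop {free(right)}, keep {ball_in(b3,rmC), robot_in(rmC)}, require {carry(b1,right), robot_in(rmC)}
    → {ball_in(b3,rmC), carry(b1,right), robot_in(rmC)}

== RESULT ==
["ball_in(b3,rmC)", "carry(b1,right)", "robot_in(rmC)"]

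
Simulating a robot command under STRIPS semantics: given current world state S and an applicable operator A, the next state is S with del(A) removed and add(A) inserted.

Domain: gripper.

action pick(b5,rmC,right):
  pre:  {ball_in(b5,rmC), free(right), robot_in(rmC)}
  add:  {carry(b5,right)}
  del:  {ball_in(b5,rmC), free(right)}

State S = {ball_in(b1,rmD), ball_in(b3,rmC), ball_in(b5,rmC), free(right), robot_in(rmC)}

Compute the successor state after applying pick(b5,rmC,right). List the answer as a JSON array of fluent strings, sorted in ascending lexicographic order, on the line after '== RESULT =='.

Compute (S \ del) ∪ add:
  pre ⊆ S: {ball_in(b5,rmC), free(right), robot_in(rmC)} ⊆ S  — applicable
  S \ del = {ball_in(b1,rmD), ball_in(b3,rmC), robot_in(rmC)}
  ∪ add   = {ball_in(b1,rmD), ball_in(b3,rmC), carry(b5,right), robot_in(rmC)}

== RESULT ==
["ball_in(b1,rmD)", "ball_in(b3,rmC)", "carry(b5,right)", "robot_in(rmC)"]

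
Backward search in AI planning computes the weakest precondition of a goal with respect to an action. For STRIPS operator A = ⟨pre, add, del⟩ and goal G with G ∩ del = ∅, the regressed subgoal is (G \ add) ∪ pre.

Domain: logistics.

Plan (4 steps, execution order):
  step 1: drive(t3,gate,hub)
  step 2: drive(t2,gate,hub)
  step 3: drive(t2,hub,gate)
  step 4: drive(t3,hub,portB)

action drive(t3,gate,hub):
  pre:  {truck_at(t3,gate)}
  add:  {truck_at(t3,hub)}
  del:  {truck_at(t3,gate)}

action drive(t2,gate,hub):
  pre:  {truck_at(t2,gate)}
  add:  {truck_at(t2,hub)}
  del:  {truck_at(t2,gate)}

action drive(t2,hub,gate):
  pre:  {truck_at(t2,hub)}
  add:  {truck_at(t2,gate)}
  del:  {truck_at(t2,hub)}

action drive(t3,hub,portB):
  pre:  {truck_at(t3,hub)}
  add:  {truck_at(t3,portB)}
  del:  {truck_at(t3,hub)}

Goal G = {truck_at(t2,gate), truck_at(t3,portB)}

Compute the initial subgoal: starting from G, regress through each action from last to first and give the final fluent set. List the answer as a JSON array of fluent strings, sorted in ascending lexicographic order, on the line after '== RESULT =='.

Regress step by step:
  through step 4 (drive(t3,hub,portB)): drop {truck_at(t3,portB)}, keep {truck_at(t2,gate)}, require {truck_at(t3,hub)}
    → {truck_at(t2,gate), truck_at(t3,hub)}
  through step 3 (drive(t2,hub,gate)): drop {truck_at(t2,gate)}, keep {truck_at(t3,hub)}, require {truck_at(t2,hub)}
    → {truck_at(t2,hub), truck_at(t3,hub)}
  through step 2 (drive(t2,gate,hub)): drop {truck_at(t2,hub)}, keep {truck_at(t3,hub)}, require {truck_at(t2,gate)}
    → {truck_at(t2,gate), truck_at(t3,hub)}
  through step 1 (drive(t3,gate,hub)): drop {truck_at(t3,hub)}, keep {truck_at(t2,gate)}, require {truck_at(t3,gate)}
    → {truck_at(t2,gate), truck_at(t3,gate)}

== RESULT ==
["truck_at(t2,gate)", "truck_at(t3,gate)"]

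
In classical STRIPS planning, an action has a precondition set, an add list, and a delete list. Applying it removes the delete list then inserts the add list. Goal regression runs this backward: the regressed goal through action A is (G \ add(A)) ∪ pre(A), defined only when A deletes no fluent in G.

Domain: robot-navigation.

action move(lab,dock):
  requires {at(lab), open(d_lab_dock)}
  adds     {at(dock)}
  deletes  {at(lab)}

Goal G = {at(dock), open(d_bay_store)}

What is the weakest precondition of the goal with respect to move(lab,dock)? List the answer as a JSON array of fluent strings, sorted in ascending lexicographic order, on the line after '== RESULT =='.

Compute (G \ add) ∪ pre:
  G ∩ del = {}  (empty — regression defined)
  G \ add = {at(dock), open(d_bay_store)} \ {at(dock)} = {open(d_bay_store)}
  ∪ pre   = {open(d_bay_store)} ∪ {at(lab), open(d_lab_dock)}
          = {at(lab), open(d_bay_store), open(d_lab_dock)}

== RESULT ==
["at(lab)", "open(d_bay_store)", "open(d_lab_dock)"]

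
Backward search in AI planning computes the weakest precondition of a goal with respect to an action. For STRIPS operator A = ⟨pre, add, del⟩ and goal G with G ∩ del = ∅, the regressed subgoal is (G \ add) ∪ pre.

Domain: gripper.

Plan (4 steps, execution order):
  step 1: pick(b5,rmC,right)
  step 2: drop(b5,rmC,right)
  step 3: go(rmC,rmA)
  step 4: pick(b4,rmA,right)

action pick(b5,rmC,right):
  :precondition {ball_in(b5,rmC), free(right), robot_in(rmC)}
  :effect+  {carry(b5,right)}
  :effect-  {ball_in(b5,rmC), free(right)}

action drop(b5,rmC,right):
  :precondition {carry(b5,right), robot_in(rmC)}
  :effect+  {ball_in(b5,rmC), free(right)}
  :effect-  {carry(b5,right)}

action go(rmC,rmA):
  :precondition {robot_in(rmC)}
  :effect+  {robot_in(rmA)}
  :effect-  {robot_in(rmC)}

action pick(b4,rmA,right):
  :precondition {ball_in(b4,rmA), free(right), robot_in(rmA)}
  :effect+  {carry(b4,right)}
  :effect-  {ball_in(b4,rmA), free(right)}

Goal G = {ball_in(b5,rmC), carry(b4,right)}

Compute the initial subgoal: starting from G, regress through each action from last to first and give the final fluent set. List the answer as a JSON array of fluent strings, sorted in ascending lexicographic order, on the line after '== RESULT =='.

Regress step by step:
  through step 4 (pick(b4,rmA,right)): drop {carry(b4,right)}, keep {ball_in(b5,rmC)}, require {ball_in(b4,rmA), free(right), robot_in(rmA)}
    → {ball_in(b4,rmA), ball_in(b5,rmC), free(right), robot_in(rmA)}
  through step 3 (go(rmC,rmA)): drop {robot_in(rmA)}, keep {ball_in(b4,rmA), ball_in(b5,rmC), free(right)}, require {robot_in(rmC)}
    → {ball_in(b4,rmA), ball_in(b5,rmC), free(right), robot_in(rmC)}
  through step 2 (drop(b5,rmC,right)): drop {ball_in(b5,rmC), free(right)}, keep {ball_in(b4,rmA), robot_in(rmC)}, require {carry(b5,right), robot_in(rmC)}
    → {ball_in(b4,rmA), carry(b5,right), robot_in(rmC)}
  through step 1 (pick(b5,rmC,right)): drop {carry(b5,right)}, keep {ball_in(b4,rmA), robot_in(rmC)}, require {ball_in(b5,rmC), free(right), robot_in(rmC)}
    → {ball_in(b4,rmA), ball_in(b5,rmC), free(right), robot_in(rmC)}

== RESULT ==
["ball_in(b4,rmA)", "ball_in(b5,rmC)", "free(right)", "robot_in(rmC)"]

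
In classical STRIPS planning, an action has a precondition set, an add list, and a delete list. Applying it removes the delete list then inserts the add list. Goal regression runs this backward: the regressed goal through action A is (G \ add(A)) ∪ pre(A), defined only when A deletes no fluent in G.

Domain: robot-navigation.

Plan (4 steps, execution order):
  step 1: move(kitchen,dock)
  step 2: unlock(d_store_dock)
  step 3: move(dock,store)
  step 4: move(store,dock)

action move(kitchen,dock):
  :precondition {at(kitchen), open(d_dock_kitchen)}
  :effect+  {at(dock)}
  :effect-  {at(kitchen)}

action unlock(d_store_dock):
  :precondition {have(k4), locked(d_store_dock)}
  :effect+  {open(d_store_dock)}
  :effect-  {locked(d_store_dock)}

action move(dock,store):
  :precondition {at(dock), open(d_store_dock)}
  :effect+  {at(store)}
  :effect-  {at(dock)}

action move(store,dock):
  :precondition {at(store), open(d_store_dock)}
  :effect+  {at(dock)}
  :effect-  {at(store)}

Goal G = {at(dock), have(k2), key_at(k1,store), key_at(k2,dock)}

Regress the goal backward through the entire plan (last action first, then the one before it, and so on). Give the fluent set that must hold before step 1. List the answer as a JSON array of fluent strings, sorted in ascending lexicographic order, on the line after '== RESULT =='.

Regress step by step:
  through step 4 (move(store,dock)): drop {at(dock)}, keep {have(k2), key_at(k1,store), key_at(k2,dock)}, require {at(store), open(d_store_dock)}
    → {at(store), have(k2), key_at(k1,store), key_at(k2,dock), open(d_store_dock)}
  through step 3 (move(dock,store)): drop {at(store)}, keep {have(k2), key_at(k1,store), key_at(k2,dock), open(d_store_dock)}, require {at(dock), open(d_store_dock)}
    → {at(dock), have(k2), key_at(k1,store), key_at(k2,dock), open(d_store_dock)}
  through step 2 (unlock(d_store_dock)): drop {open(d_store_dock)}, keep {at(dock), have(k2), key_at(k1,store), key_at(k2,dock)}, require {have(k4), locked(d_store_dock)}
    → {at(dock), have(k2), have(k4), key_at(k1,store), key_at(k2,dock), locked(d_store_dock)}
  through step 1 (move(kitchen,dock)): drop {at(dock)}, keep {have(k2), have(k4), key_at(k1,store), key_at(k2,dock), locked(d_store_dock)}, require {at(kitchen), open(d_dock_kitchen)}
    → {at(kitchen), have(k2), have(k4), key_at(k1,store), key_at(k2,dock), locked(d_store_dock), open(d_dock_kitchen)}

== RESULT ==
["at(kitchen)", "have(k2)", "have(k4)", "key_at(k1,store)", "key_at(k2,dock)", "locked(d_store_dock)", "open(d_dock_kitchen)"]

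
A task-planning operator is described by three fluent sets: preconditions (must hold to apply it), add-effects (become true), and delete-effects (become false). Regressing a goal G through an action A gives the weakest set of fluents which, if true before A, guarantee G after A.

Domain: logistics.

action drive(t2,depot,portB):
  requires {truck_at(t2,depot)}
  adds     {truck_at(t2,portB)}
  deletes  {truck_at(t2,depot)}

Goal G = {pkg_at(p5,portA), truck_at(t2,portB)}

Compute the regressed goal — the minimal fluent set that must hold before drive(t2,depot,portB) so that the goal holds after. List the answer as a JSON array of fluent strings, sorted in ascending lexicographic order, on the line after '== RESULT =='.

Compute (G \ add) ∪ pre:
  G ∩ del = {}  (empty — regression defined)
  G \ add = {pkg_at(p5,portA), truck_at(t2,portB)} \ {truck_at(t2,portB)} = {pkg_at(p5,portA)}
  ∪ pre   = {pkg_at(p5,portA)} ∪ {truck_at(t2,depot)}
          = {pkg_at(p5,portA), truck_at(t2,depot)}

== RESULT ==
["pkg_at(p5,portA)", "truck_at(t2,depot)"]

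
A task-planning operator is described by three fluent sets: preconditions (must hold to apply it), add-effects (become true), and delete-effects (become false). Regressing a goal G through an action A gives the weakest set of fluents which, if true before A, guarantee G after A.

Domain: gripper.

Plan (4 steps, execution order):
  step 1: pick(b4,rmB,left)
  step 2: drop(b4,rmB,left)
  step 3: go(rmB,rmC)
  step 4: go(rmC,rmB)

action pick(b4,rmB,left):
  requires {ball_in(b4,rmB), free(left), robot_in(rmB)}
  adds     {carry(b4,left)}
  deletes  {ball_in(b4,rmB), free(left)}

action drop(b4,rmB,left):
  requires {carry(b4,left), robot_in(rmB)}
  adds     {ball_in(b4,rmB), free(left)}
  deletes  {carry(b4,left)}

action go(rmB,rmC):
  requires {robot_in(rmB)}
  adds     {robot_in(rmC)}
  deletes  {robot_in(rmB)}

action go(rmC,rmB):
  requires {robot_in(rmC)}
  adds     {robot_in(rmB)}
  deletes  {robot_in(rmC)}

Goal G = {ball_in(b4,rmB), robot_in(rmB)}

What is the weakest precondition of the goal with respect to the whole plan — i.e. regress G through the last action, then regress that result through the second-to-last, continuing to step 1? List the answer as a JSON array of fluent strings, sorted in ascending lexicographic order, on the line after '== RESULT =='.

Work backward from the goal:
  through step 4 (go(rmC,rmB)): drop {robot_in(rmB)}, keep {ball_in(b4,rmB)}, require {robot_in(rmC)}
    → {ball_in(b4,rmB), robot_in(rmC)}
  through step 3 (go(rmB,rmC)): drop {robot_in(rmC)}, keep {ball_in(b4,rmB)}, require {robot_in(rmB)}
    → {ball_in(b4,rmB), robot_in(rmB)}
  through step 2 (drop(b4,rmB,left)): drop {ball_in(b4,rmB)}, keep {robot_in(rmB)}, require {carry(b4,left), robot_in(rmB)}
    → {carry(b4,left), robot_in(rmB)}
  through step 1 (pick(b4,rmB,left)): drop {carry(b4,left)}, keep {robot_in(rmB)}, require {ball_in(b4,rmB), free(left), robot_in(rmB)}
    → {ball_in(b4,rmB), free(left), robot_in(rmB)}

== RESULT ==
["ball_in(b4,rmB)", "free(left)", "robot_in(rmB)"]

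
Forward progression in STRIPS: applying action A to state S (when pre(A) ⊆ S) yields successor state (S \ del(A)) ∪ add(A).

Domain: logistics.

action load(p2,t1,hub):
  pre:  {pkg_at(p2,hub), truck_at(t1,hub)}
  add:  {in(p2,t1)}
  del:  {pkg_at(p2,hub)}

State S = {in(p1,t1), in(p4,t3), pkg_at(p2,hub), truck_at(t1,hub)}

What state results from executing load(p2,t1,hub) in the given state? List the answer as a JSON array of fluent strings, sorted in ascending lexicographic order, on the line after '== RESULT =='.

Progress:
  pre ⊆ S: {pkg_at(p2,hub), truck_at(t1,hub)} ⊆ S  — applicable
  S \ del = {in(p1,t1), in(p4,t3), truck_at(t1,hub)}
  ∪ add   = {in(p1,t1), in(p2,t1), in(p4,t3), truck_at(t1,hub)}

== RESULT ==
["in(p1,t1)", "in(p2,t1)", "in(p4,t3)", "truck_at(t1,hub)"]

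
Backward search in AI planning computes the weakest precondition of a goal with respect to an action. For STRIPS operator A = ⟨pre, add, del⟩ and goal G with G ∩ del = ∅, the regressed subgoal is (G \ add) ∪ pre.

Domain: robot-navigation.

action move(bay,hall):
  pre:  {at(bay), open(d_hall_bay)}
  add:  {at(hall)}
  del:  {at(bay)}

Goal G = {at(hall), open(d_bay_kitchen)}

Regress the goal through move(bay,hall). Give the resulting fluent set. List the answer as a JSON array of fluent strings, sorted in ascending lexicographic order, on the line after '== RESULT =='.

Regress:
  G ∩ del = {}  (empty — regression defined)
  G \ add = {at(hall), open(d_bay_kitchen)} \ {at(hall)} = {open(d_bay_kitchen)}
  ∪ pre   = {open(d_bay_kitchen)} ∪ {at(bay), open(d_hall_bay)}
          = {at(bay), open(d_bay_kitchen), open(d_hall_bay)}

== RESULT ==
["at(bay)", "open(d_bay_kitchen)", "open(d_hall_bay)"]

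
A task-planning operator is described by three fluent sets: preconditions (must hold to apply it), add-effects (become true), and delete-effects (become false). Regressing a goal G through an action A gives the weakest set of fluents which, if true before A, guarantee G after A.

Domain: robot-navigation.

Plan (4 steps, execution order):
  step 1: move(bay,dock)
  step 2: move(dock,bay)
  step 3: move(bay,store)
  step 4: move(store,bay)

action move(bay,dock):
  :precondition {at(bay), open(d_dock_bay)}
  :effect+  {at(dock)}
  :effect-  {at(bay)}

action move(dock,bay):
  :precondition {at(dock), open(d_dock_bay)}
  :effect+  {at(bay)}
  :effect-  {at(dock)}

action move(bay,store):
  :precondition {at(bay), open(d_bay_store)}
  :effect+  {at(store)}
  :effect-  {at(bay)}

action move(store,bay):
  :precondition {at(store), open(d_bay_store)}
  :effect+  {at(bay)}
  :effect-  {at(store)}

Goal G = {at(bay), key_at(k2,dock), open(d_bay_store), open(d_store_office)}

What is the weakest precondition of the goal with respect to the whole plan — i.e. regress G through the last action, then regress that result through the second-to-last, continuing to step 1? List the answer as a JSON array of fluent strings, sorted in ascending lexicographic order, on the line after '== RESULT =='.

Work backward from the goal:
  through step 4 (move(store,bay)): drop {at(bay)}, keep {key_at(k2,dock), open(d_bay_store), open(d_store_office)}, require {at(store), open(d_bay_store)}
    → {at(store), key_at(k2,dock), open(d_bay_store), open(d_store_office)}
  through step 3 (move(bay,store)): drop {at(store)}, keep {key_at(k2,dock), open(d_bay_store), open(d_store_office)}, require {at(bay), open(d_bay_store)}
    → {at(bay), key_at(k2,dock), open(d_bay_store), open(d_store_office)}
  through step 2 (move(dock,bay)): drop {at(bay)}, keep {key_at(k2,dock), open(d_bay_store), open(d_store_office)}, require {at(dock), open(d_dock_bay)}
    → {at(dock), key_at(k2,dock), open(d_bay_store), open(d_dock_bay), open(d_store_office)}
  through step 1 (move(bay,dock)): drop {at(dock)}, keep {key_at(k2,dock), open(d_bay_store), open(d_dock_bay), open(d_store_office)}, require {at(bay), open(d_dock_bay)}
    → {at(bay), key_at(k2,dock), open(d_bay_store), open(d_dock_bay), open(d_store_office)}

== RESULT ==
["at(bay)", "key_at(k2,dock)", "open(d_bay_store)", "open(d_dock_bay)", "open(d_store_office)"]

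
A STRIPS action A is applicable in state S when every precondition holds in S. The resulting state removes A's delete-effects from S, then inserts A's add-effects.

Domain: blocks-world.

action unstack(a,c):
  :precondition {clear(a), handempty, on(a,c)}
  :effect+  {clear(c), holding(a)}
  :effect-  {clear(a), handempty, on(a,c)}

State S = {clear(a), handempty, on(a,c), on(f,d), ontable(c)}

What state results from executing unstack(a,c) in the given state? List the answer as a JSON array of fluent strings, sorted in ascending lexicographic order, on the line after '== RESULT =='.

Compute (S \ del) ∪ add:
  pre ⊆ S: {clear(a), handempty, on(a,c)} ⊆ S  — applicable
  S \ del = {on(f,d), ontable(c)}
  ∪ add   = {clear(c), holding(a), on(f,d), ontable(c)}

== RESULT ==
["clear(c)", "holding(a)", "on(f,d)", "ontable(c)"]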